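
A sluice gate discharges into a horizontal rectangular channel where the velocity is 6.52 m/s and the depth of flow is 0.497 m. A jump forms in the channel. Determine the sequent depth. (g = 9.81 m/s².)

y₂ = 1.84 m

Fr₁ = V₁/√(g·y₁) = 6.52/√(9.81×0.497) = 2.95.
By Bélanger, y₂/y₁ = ½[√(1 + 8Fr₁²) − 1] = ½[√70.75 − 1] = 3.71.
y₂ = 3.71 × 0.497 = 1.84 m.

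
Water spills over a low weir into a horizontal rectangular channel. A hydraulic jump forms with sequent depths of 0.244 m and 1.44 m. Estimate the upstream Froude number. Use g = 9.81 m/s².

For a rectangular channel the momentum equation gives q² = ½·g·y₁·y₂·(y₁ + y₂) = ½×9.81×0.244×1.44×1.68 = 2.90.
q = √2.90 = 1.70 m²/s.
V₁ = q/y₁ = 6.98 m/s; Fr₁ = V₁/√(g·y₁) = 4.51.

Fr₁ = 4.51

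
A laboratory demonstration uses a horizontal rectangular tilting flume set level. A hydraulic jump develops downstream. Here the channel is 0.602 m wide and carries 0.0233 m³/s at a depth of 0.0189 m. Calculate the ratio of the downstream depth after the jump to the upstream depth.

y₂/y₁ = 6.24

q = Q/b = 0.0233/0.602 = 0.0387 m²/s; V₁ = q/y₁ = 2.05 m/s. Fr₁ = V₁/√(g·y₁) = 4.76.
Conjugate-depth relation: y₂/y₁ = ½[√(1 + 8Fr₁²) − 1] = ½[√181.9 − 1] = 6.24.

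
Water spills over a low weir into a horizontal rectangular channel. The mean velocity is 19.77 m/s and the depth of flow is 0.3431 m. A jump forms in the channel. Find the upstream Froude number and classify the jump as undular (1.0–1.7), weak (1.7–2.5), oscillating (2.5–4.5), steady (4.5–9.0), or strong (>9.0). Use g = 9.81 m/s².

Fr₁ = V₁/√(g·y₁) = 19.77/√(9.81×0.3431) = 10.78.
Fr₁ = 10.78 lies in the strong range.

Fr₁ = 10.78; strong jump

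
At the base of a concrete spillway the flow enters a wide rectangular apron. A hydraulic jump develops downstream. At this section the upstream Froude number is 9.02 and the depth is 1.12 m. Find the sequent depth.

Fr₁ = 9.02 (given).
By Bélanger, y₂/y₁ = ½[√(1 + 8Fr₁²) − 1] = ½[√651.9 − 1] = 12.3.
y₂ = 12.3 × 1.12 = 13.7 m.

y₂ = 13.7 m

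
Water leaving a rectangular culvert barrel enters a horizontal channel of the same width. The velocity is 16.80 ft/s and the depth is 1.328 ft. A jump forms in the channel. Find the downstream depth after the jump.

y₂ = 4.206 ft

Fr₁ = V₁/√(g·y₁) = 16.80/√(32.2×1.328) = 2.569.
Sequent-depth ratio: y₂/y₁ = ½[√(1 + 8Fr₁²) − 1] = ½[√53.803 − 1] = 3.168.
y₂ = 3.168 × 1.328 = 4.206 ft.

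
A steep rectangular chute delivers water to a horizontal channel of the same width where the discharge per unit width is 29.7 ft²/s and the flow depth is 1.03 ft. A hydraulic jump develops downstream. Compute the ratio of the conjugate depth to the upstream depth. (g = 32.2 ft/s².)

y₂/y₁ = 6.60

V₁ = q/y₁ = 29.7/1.03 = 28.8 ft/s. Fr₁ = V₁/√(g·y₁) = 28.8/√(32.2×1.03) = 5.01.
Sequent-depth ratio: y₂/y₁ = ½[√(1 + 8Fr₁²) − 1] = ½[√201.6 − 1] = 6.60.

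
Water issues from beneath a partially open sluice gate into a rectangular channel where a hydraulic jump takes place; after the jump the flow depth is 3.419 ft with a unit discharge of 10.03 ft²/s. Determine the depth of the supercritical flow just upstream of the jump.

V₂ = q/y₂ = 10.03/3.419 = 2.934 ft/s; Fr₂ = V₂/√(g·y₂) = 0.2796.
The Bélanger relation is symmetric: y₁/y₂ = ½[√(1 + 8Fr₂²) − 1] = ½[√1.6254 − 1] = 0.1375.
y₁ = 0.1375 × 3.419 = 0.4699 ft.

y₁ = 0.4699 ft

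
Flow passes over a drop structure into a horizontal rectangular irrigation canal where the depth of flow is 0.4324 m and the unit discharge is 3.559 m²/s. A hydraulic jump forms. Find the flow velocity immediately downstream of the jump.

V₂ = 1.591 m/s

V₁ = q/y₁ = 3.559/0.4324 = 8.231 m/s. Fr₁ = V₁/√(g·y₁) = 8.231/√(9.81×0.4324) = 3.996.
By Bélanger, y₂/y₁ = ½[√(1 + 8Fr₁²) − 1] = ½[√128.77 − 1] = 5.174.
y₂ = 5.174 × 0.4324 = 2.237 m.
V₂ = q/y₂ = 3.559/2.237 = 1.591 m/s.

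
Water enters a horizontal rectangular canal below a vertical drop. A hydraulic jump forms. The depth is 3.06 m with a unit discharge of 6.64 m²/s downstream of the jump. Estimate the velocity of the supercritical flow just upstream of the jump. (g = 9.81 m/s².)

V₂ = q/y₂ = 6.64/3.06 = 2.17 m/s; Fr₂ = V₂/√(g·y₂) = 0.396.
The Bélanger relation is symmetric: y₁/y₂ = ½[√(1 + 8Fr₂²) − 1] = ½[√2.255 − 1] = 0.251.
y₁ = 0.251 × 3.06 = 0.767 m.
V₁ = q/y₁ = 6.64/0.767 = 8.65 m/s.

V₁ = 8.65 m/s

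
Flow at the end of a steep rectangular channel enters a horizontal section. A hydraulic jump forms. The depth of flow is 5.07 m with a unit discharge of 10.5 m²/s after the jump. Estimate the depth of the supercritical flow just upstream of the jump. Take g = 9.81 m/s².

y₁ = 0.760 m

V₂ = q/y₂ = 10.5/5.07 = 2.07 m/s; Fr₂ = V₂/√(g·y₂) = 0.294.
From the momentum equation (using Fr₂), y₁/y₂ = ½[√(1 + 8Fr₂²) − 1] = ½[√1.690 − 1] = 0.150.
y₁ = 0.150 × 5.07 = 0.760 m.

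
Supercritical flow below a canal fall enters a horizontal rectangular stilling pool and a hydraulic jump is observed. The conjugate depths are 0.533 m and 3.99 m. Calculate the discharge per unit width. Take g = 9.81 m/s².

For a rectangular channel the momentum equation gives q² = ½·g·y₁·y₂·(y₁ + y₂) = ½×9.81×0.533×3.99×4.52 = 47.2.
q = √47.2 = 6.87 m²/s.

q = 6.87 m²/s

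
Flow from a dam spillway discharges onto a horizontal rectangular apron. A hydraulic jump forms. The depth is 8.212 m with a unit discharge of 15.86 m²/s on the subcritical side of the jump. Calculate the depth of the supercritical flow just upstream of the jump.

y₁ = 0.7007 m

V₂ = q/y₂ = 15.86/8.212 = 1.931 m/s; Fr₂ = V₂/√(g·y₂) = 0.2152.
The Bélanger relation is symmetric: y₁/y₂ = ½[√(1 + 8Fr₂²) − 1] = ½[√1.3704 − 1] = 0.08532.
y₁ = 0.08532 × 8.212 = 0.7007 m.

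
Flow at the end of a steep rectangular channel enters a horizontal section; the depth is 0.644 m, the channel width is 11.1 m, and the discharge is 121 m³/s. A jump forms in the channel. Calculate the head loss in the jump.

ΔE = 9.25 m

q = Q/b = 121/11.1 = 10.9 m²/s; V₁ = q/y₁ = 16.9 m/s. Fr₁ = V₁/√(g·y₁) = 6.73.
Conjugate-depth relation: y₂/y₁ = ½[√(1 + 8Fr₁²) − 1] = ½[√363.8 − 1] = 9.04.
y₂ = 9.04 × 0.644 = 5.82 m.
Head loss: ΔE = (y₂ − y₁)³/(4y₁y₂) = (5.82 − 0.644)³/(4×0.644×5.82) = 139/15.0 = 9.25 m.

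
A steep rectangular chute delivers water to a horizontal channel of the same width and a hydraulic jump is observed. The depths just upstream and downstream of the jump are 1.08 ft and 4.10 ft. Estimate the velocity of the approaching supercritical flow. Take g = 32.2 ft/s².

For a rectangular channel the momentum equation gives q² = ½·g·y₁·y₂·(y₁ + y₂) = ½×32.2×1.08×4.10×5.18 = 369.
q = √369 = 19.2 ft²/s.
V₁ = q/y₁ = 19.2/1.08 = 17.8 ft/s.

V₁ = 17.8 ft/s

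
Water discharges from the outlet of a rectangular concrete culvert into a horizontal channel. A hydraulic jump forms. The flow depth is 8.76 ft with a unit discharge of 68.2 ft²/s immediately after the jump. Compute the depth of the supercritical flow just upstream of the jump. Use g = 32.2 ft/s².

V₂ = q/y₂ = 68.2/8.76 = 7.79 ft/s; Fr₂ = V₂/√(g·y₂) = 0.464.
From the momentum equation (using Fr₂), y₁/y₂ = ½[√(1 + 8Fr₂²) − 1] = ½[√2.719 − 1] = 0.324.
y₁ = 0.324 × 8.76 = 2.84 ft.

y₁ = 2.84 ft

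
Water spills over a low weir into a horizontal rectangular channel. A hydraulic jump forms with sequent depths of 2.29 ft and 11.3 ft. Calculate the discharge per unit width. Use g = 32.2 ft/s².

q = 75.2 ft²/s

For a rectangular channel the momentum equation gives q² = ½·g·y₁·y₂·(y₁ + y₂) = ½×32.2×2.29×11.3×13.6 = 5662.
q = √5662 = 75.2 ft²/s.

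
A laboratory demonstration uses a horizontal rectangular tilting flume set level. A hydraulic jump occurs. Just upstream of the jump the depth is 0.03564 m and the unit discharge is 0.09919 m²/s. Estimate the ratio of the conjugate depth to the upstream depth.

y₂/y₁ = 6.175

V₁ = q/y₁ = 0.09919/0.03564 = 2.783 m/s. Fr₁ = V₁/√(g·y₁) = 2.783/√(9.81×0.03564) = 4.707.
From the momentum equation for a rectangular channel, y₂/y₁ = ½[√(1 + 8Fr₁²) − 1] = ½[√178.23 − 1] = 6.175.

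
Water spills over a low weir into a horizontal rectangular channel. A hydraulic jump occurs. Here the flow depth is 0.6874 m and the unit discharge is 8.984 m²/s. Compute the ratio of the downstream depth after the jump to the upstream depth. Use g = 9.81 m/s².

y₂/y₁ = 6.635

V₁ = q/y₁ = 8.984/0.6874 = 13.07 m/s. Fr₁ = V₁/√(g·y₁) = 13.07/√(9.81×0.6874) = 5.033.
Sequent-depth ratio: y₂/y₁ = ½[√(1 + 8Fr₁²) − 1] = ½[√203.64 − 1] = 6.635.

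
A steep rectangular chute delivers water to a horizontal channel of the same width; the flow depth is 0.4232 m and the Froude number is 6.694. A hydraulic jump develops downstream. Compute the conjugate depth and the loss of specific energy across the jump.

Fr₁ = 6.694 (given).
Bélanger equation: y₂/y₁ = ½[√(1 + 8Fr₁²) − 1] = ½[√359.48 − 1] = 8.980.
y₂ = 8.980 × 0.4232 = 3.800 m.
V₁ = Fr₁·√(g·y₁) = 6.694×√(9.81×0.4232) = 13.64 m/s; q = V₁·y₁ = 5.772 m²/s. V₂ = q/y₂ = 5.772/3.800 = 1.519 m/s. E₁ = y₁ + V₁²/2g = 9.905 m; E₂ = y₂ + V₂²/2g = 3.918 m. ΔE = E₁ − E₂ = 5.987 m.

y₂ = 3.800 m; ΔE = 5.987 m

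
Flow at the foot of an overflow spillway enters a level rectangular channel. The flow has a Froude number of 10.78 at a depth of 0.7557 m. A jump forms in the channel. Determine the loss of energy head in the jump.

ΔE = 33.31 m

Fr₁ = 10.78 (given).
Bélanger equation: y₂/y₁ = ½[√(1 + 8Fr₁²) − 1] = ½[√930.67 − 1] = 14.75.
y₂ = 14.75 × 0.7557 = 11.15 m.
Head loss: ΔE = (y₂ − y₁)³/(4y₁y₂) = (11.15 − 0.7557)³/(4×0.7557×11.15) = 1123/33.70 = 33.31 m.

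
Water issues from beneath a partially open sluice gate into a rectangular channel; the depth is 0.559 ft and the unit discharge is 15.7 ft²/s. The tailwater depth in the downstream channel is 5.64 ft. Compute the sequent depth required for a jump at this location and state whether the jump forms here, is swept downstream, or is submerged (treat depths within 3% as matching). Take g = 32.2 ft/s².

y₂ = 4.96 ft; the jump is submerged

V₁ = q/y₁ = 15.7/0.559 = 28.1 ft/s. Fr₁ = V₁/√(g·y₁) = 28.1/√(32.2×0.559) = 6.62.
Bélanger equation: y₂/y₁ = ½[√(1 + 8Fr₁²) − 1] = ½[√351.6 − 1] = 8.88.
y₂ = 8.88 × 0.559 = 4.96 ft.
Tailwater y_tw = 5.64 ft: y_tw > y₂, so the jump is submerged.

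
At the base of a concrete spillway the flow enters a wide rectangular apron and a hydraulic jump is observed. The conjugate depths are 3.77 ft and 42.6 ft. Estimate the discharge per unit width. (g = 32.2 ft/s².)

q = 346 ft²/s

For a rectangular channel the momentum equation gives q² = ½·g·y₁·y₂·(y₁ + y₂) = ½×32.2×3.77×42.6×46.4 = 119899.
q = √119899 = 346 ft²/s.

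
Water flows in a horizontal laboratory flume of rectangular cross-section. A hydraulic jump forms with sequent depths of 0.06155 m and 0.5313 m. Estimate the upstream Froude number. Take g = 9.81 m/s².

For a rectangular channel the momentum equation gives q² = ½·g·y₁·y₂·(y₁ + y₂) = ½×9.81×0.06155×0.5313×0.5928 = 0.09509.
q = √0.09509 = 0.3084 m²/s.
V₁ = q/y₁ = 5.010 m/s; Fr₁ = V₁/√(g·y₁) = 6.448.

Fr₁ = 6.448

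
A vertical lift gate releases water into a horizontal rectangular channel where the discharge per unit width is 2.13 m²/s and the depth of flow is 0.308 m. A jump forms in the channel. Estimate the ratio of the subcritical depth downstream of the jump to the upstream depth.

V₁ = q/y₁ = 2.13/0.308 = 6.92 m/s. Fr₁ = V₁/√(g·y₁) = 6.92/√(9.81×0.308) = 3.98.
By Bélanger, y₂/y₁ = ½[√(1 + 8Fr₁²) − 1] = ½[√127.6 − 1] = 5.15.

y₂/y₁ = 5.15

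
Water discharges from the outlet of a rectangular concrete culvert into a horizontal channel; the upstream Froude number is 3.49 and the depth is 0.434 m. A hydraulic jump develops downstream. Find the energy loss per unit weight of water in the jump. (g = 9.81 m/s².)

Fr₁ = 3.49 (given).
By Bélanger, y₂/y₁ = ½[√(1 + 8Fr₁²) − 1] = ½[√98.44 − 1] = 4.46.
y₂ = 4.46 × 0.434 = 1.94 m.
V₁ = Fr₁·√(g·y₁) = 3.49×√(9.81×0.434) = 7.20 m/s; q = V₁·y₁ = 3.13 m²/s. V₂ = q/y₂ = 3.13/1.94 = 1.61 m/s. E₁ = y₁ + V₁²/2g = 3.08 m; E₂ = y₂ + V₂²/2g = 2.07 m. ΔE = E₁ − E₂ = 1.01 m.

ΔE = 1.01 m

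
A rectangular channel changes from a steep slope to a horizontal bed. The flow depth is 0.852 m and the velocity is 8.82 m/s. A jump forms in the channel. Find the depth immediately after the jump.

Fr₁ = V₁/√(g·y₁) = 8.82/√(9.81×0.852) = 3.05.
Bélanger equation: y₂/y₁ = ½[√(1 + 8Fr₁²) − 1] = ½[√75.46 − 1] = 3.84.
y₂ = 3.84 × 0.852 = 3.27 m.

y₂ = 3.27 m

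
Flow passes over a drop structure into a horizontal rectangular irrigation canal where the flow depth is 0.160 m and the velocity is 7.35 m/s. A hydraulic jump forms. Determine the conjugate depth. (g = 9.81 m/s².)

y₂ = 1.25 m

Fr₁ = V₁/√(g·y₁) = 7.35/√(9.81×0.160) = 5.87.
Sequent-depth ratio: y₂/y₁ = ½[√(1 + 8Fr₁²) − 1] = ½[√276.3 − 1] = 7.81.
y₂ = 7.81 × 0.160 = 1.25 m.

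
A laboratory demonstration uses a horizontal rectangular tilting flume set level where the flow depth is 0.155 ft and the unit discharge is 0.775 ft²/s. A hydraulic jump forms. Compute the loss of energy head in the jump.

V₁ = q/y₁ = 0.775/0.155 = 5.00 ft/s. Fr₁ = V₁/√(g·y₁) = 5.00/√(32.2×0.155) = 2.24.
Conjugate-depth relation: y₂/y₁ = ½[√(1 + 8Fr₁²) − 1] = ½[√41.07 − 1] = 2.70.
y₂ = 2.70 × 0.155 = 0.419 ft.
Head loss: ΔE = (y₂ − y₁)³/(4y₁y₂) = (0.419 − 0.155)³/(4×0.155×0.419) = 0.0184/0.260 = 0.0709 ft.

ΔE = 0.0709 ft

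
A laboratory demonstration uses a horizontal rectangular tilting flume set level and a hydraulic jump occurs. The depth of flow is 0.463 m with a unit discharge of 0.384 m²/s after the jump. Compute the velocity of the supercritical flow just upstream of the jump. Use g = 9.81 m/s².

V₁ = 3.41 m/s

V₂ = q/y₂ = 0.384/0.463 = 0.829 m/s; Fr₂ = V₂/√(g·y₂) = 0.389.
Applying the sequent-depth relation in reverse, y₁/y₂ = ½[√(1 + 8Fr₂²) − 1] = ½[√2.212 − 1] = 0.244.
y₁ = 0.244 × 0.463 = 0.113 m.
V₁ = q/y₁ = 0.384/0.113 = 3.41 m/s.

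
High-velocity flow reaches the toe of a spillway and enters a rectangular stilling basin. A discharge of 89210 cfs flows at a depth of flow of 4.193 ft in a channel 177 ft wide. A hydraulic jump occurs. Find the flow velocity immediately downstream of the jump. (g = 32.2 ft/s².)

V₂ = 8.502 ft/s

q = Q/b = 89210/177 = 504.0 ft²/s; V₁ = q/y₁ = 120.2 ft/s. Fr₁ = V₁/√(g·y₁) = 10.34.
By Bélanger, y₂/y₁ = ½[√(1 + 8Fr₁²) − 1] = ½[√857.13 − 1] = 14.14.
y₂ = 14.14 × 4.193 = 59.28 ft.
V₂ = q/y₂ = 504.0/59.28 = 8.502 ft/s.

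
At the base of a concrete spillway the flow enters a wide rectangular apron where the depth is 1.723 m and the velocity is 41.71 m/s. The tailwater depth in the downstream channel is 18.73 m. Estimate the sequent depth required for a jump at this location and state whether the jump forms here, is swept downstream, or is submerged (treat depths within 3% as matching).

Fr₁ = V₁/√(g·y₁) = 41.71/√(9.81×1.723) = 10.15.
By Bélanger, y₂/y₁ = ½[√(1 + 8Fr₁²) − 1] = ½[√824.41 − 1] = 13.86.
y₂ = 13.86 × 1.723 = 23.87 m.
Tailwater y_tw = 18.73 m: y_tw < y₂, so the jump is swept downstream.

y₂ = 23.87 m; the jump is swept downstream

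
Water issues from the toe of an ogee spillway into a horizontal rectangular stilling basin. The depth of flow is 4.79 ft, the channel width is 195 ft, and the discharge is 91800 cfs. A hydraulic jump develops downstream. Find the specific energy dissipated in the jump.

ΔE = 102 ft

q = Q/b = 91800/195 = 471 ft²/s; V₁ = q/y₁ = 98.3 ft/s. Fr₁ = V₁/√(g·y₁) = 7.91.
Bélanger equation: y₂/y₁ = ½[√(1 + 8Fr₁²) − 1] = ½[√502.0 − 1] = 10.7.
y₂ = 10.7 × 4.79 = 51.3 ft.
V₂ = q/y₂ = 471/51.3 = 9.18 ft/s. E₁ = y₁ + V₁²/2g = 155 ft; E₂ = y₂ + V₂²/2g = 52.6 ft. ΔE = E₁ − E₂ = 102 ft.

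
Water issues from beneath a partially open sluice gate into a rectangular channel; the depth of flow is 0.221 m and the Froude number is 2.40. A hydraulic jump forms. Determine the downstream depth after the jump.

y₂ = 0.648 m

Fr₁ = 2.40 (given).
Conjugate-depth relation: y₂/y₁ = ½[√(1 + 8Fr₁²) − 1] = ½[√47.08 − 1] = 2.93.
y₂ = 2.93 × 0.221 = 0.648 m.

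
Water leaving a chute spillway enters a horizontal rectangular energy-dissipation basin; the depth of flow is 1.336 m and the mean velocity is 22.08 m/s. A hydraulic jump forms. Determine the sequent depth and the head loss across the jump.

y₂ = 10.87 m; ΔE = 14.93 m

Fr₁ = V₁/√(g·y₁) = 22.08/√(9.81×1.336) = 6.099.
Sequent-depth ratio: y₂/y₁ = ½[√(1 + 8Fr₁²) − 1] = ½[√298.59 − 1] = 8.140.
y₂ = 8.140 × 1.336 = 10.87 m.
Head loss: ΔE = (y₂ − y₁)³/(4y₁y₂) = (10.87 − 1.336)³/(4×1.336×10.87) = 867.9/58.11 = 14.93 m.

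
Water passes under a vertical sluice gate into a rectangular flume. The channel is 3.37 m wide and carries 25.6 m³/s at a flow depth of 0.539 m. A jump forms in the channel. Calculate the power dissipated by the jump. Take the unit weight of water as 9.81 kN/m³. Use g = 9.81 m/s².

q = Q/b = 25.6/3.37 = 7.60 m²/s; V₁ = q/y₁ = 14.1 m/s. Fr₁ = V₁/√(g·y₁) = 6.13.
Sequent-depth ratio: y₂/y₁ = ½[√(1 + 8Fr₁²) − 1] = ½[√301.5 − 1] = 8.18.
y₂ = 8.18 × 0.539 = 4.41 m.
V₂ = q/y₂ = 7.60/4.41 = 1.72 m/s. E₁ = y₁ + V₁²/2g = 10.7 m; E₂ = y₂ + V₂²/2g = 4.56 m. ΔE = E₁ − E₂ = 6.10 m.
P = γ·Q·ΔE = 9.81 × 25.6 × 6.10 = 1532 kW.

P = 1532 kW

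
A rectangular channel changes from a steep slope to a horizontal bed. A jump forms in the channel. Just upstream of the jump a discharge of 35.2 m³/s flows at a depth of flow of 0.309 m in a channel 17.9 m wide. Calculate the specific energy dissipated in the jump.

q = Q/b = 35.2/17.9 = 1.97 m²/s; V₁ = q/y₁ = 6.36 m/s. Fr₁ = V₁/√(g·y₁) = 3.66.
Conjugate-depth relation: y₂/y₁ = ½[√(1 + 8Fr₁²) − 1] = ½[√107.9 − 1] = 4.69.
y₂ = 4.69 × 0.309 = 1.45 m.
V₂ = q/y₂ = 1.97/1.45 = 1.36 m/s. E₁ = y₁ + V₁²/2g = 2.37 m; E₂ = y₂ + V₂²/2g = 1.54 m. ΔE = E₁ − E₂ = 0.829 m.

ΔE = 0.829 m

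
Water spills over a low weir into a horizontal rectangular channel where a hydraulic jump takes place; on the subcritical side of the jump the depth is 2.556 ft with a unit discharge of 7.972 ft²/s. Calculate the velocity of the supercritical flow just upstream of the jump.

V₁ = 15.80 ft/s

V₂ = q/y₂ = 7.972/2.556 = 3.119 ft/s; Fr₂ = V₂/√(g·y₂) = 0.3438.
Since the conjugate-depth ratio holds either way, y₁/y₂ = ½[√(1 + 8Fr₂²) − 1] = ½[√1.9456 − 1] = 0.1974.
y₁ = 0.1974 × 2.556 = 0.5046 ft.
V₁ = q/y₁ = 7.972/0.5046 = 15.80 ft/s.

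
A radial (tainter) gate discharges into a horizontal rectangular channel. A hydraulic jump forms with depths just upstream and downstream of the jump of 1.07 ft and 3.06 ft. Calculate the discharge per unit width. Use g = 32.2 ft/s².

For a rectangular channel the momentum equation gives q² = ½·g·y₁·y₂·(y₁ + y₂) = ½×32.2×1.07×3.06×4.13 = 218.
q = √218 = 14.8 ft²/s.

q = 14.8 ft²/s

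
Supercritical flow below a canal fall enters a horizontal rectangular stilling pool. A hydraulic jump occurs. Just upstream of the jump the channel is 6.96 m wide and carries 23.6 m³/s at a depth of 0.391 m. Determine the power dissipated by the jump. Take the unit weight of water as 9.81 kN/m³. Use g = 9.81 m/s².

P = 428 kW

q = Q/b = 23.6/6.96 = 3.39 m²/s; V₁ = q/y₁ = 8.67 m/s. Fr₁ = V₁/√(g·y₁) = 4.43.
By Bélanger, y₂/y₁ = ½[√(1 + 8Fr₁²) − 1] = ½[√157.9 − 1] = 5.78.
y₂ = 5.78 × 0.391 = 2.26 m.
V₂ = q/y₂ = 3.39/2.26 = 1.50 m/s. E₁ = y₁ + V₁²/2g = 4.22 m; E₂ = y₂ + V₂²/2g = 2.38 m. ΔE = E₁ − E₂ = 1.85 m.
P = γ·Q·ΔE = 9.81 × 23.6 × 1.85 = 428 kW.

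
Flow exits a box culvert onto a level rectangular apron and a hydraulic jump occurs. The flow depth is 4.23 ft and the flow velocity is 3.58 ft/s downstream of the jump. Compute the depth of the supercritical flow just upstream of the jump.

Fr₂ = V₂/√(g·y₂) = 3.58/√(32.2×4.23) = 0.307.
Since the conjugate-depth ratio holds either way, y₁/y₂ = ½[√(1 + 8Fr₂²) − 1] = ½[√1.753 − 1] = 0.162.
y₁ = 0.162 × 4.23 = 0.685 ft.

y₁ = 0.685 ft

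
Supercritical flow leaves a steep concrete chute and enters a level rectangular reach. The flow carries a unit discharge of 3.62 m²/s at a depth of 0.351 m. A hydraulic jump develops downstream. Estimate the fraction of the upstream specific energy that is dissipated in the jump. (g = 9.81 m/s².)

V₁ = q/y₁ = 3.62/0.351 = 10.3 m/s. Fr₁ = V₁/√(g·y₁) = 10.3/√(9.81×0.351) = 5.56.
By Bélanger, y₂/y₁ = ½[√(1 + 8Fr₁²) − 1] = ½[√248.1 − 1] = 7.38.
y₂ = 7.38 × 0.351 = 2.59 m.
E₁ = y₁ + V₁²/2g = 5.77 m. ΔE = (y₂ − y₁)³/(4y₁y₂) = 3.08 m. ΔE/E₁ = 3.08/5.77 = 0.534.

ΔE/E₁ = 0.534 (53.4%)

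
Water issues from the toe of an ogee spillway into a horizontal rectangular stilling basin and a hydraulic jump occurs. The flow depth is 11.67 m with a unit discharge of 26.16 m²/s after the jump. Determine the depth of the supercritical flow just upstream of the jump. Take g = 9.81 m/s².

y₁ = 0.9475 m

V₂ = q/y₂ = 26.16/11.67 = 2.242 m/s; Fr₂ = V₂/√(g·y₂) = 0.2095.
Since the conjugate-depth ratio holds either way, y₁/y₂ = ½[√(1 + 8Fr₂²) − 1] = ½[√1.3511 − 1] = 0.08119.
y₁ = 0.08119 × 11.67 = 0.9475 m.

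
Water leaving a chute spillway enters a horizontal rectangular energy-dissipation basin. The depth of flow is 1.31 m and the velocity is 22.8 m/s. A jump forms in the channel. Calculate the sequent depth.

y₂ = 11.1 m

Fr₁ = V₁/√(g·y₁) = 22.8/√(9.81×1.31) = 6.36.
From the momentum equation for a rectangular channel, y₂/y₁ = ½[√(1 + 8Fr₁²) − 1] = ½[√324.6 − 1] = 8.51.
y₂ = 8.51 × 1.31 = 11.1 m.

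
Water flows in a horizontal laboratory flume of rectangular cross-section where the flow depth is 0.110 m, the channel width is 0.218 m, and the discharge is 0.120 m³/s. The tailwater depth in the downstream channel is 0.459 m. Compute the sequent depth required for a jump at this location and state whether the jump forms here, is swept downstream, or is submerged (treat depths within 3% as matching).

y₂ = 0.696 m; the jump is swept downstream

q = Q/b = 0.120/0.218 = 0.550 m²/s; V₁ = q/y₁ = 5.00 m/s. Fr₁ = V₁/√(g·y₁) = 4.82.
Sequent-depth ratio: y₂/y₁ = ½[√(1 + 8Fr₁²) − 1] = ½[√186.6 − 1] = 6.33.
y₂ = 6.33 × 0.110 = 0.696 m.
Tailwater y_tw = 0.459 m: y_tw < y₂, so the jump is swept downstream.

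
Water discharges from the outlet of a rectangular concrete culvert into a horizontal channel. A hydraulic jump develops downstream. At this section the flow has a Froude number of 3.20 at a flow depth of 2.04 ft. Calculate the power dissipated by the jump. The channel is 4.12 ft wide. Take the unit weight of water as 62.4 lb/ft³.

P = 88.6 hp

Fr₁ = 3.20 (given).
Conjugate-depth relation: y₂/y₁ = ½[√(1 + 8Fr₁²) − 1] = ½[√82.92 − 1] = 4.05.
y₂ = 4.05 × 2.04 = 8.27 ft.
V₁ = Fr₁·√(g·y₁) = 3.20×√(32.2×2.04) = 25.9 ft/s; q = V₁·y₁ = 52.9 ft²/s. V₂ = q/y₂ = 52.9/8.27 = 6.40 ft/s. E₁ = y₁ + V₁²/2g = 12.5 ft; E₂ = y₂ + V₂²/2g = 8.90 ft. ΔE = E₁ − E₂ = 3.58 ft.
Q = q·b = 52.9 × 4.12 = 218 cfs. P = γ·Q·ΔE/550 = 62.4 × 218 × 3.58 / 550 = 88.6 hp.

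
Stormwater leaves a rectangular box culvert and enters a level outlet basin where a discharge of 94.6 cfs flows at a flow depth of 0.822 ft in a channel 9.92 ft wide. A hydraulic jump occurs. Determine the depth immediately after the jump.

q = Q/b = 94.6/9.92 = 9.54 ft²/s; V₁ = q/y₁ = 11.6 ft/s. Fr₁ = V₁/√(g·y₁) = 2.25.
Sequent-depth ratio: y₂/y₁ = ½[√(1 + 8Fr₁²) − 1] = ½[√41.68 − 1] = 2.73.
y₂ = 2.73 × 0.822 = 2.24 ft.

y₂ = 2.24 ft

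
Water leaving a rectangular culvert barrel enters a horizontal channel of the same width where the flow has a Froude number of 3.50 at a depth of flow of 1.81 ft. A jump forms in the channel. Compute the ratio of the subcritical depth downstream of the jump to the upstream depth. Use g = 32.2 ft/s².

Fr₁ = 3.50 (given).
Sequent-depth ratio: y₂/y₁ = ½[√(1 + 8Fr₁²) − 1] = ½[√99.00 − 1] = 4.47.

y₂/y₁ = 4.47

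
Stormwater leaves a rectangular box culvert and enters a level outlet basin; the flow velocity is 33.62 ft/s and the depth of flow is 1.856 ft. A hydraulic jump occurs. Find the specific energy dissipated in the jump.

Fr₁ = V₁/√(g·y₁) = 33.62/√(32.2×1.856) = 4.349.
Sequent-depth ratio: y₂/y₁ = ½[√(1 + 8Fr₁²) − 1] = ½[√152.30 − 1] = 5.671.
y₂ = 5.671 × 1.856 = 10.52 ft.
Head loss: ΔE = (y₂ − y₁)³/(4y₁y₂) = (10.52 − 1.856)³/(4×1.856×10.52) = 651.4/78.13 = 8.337 ft.

ΔE = 8.337 ft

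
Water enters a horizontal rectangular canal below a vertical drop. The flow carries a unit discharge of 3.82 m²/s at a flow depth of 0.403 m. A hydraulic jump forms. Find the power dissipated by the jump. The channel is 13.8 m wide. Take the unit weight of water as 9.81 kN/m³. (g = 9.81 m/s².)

P = 1212 kW

V₁ = q/y₁ = 3.82/0.403 = 9.48 m/s. Fr₁ = V₁/√(g·y₁) = 9.48/√(9.81×0.403) = 4.77.
From the momentum equation for a rectangular channel, y₂/y₁ = ½[√(1 + 8Fr₁²) − 1] = ½[√182.8 − 1] = 6.26.
y₂ = 6.26 × 0.403 = 2.52 m.
V₂ = q/y₂ = 3.82/2.52 = 1.51 m/s. E₁ = y₁ + V₁²/2g = 4.98 m; E₂ = y₂ + V₂²/2g = 2.64 m. ΔE = E₁ − E₂ = 2.34 m.
Q = q·b = 3.82 × 13.8 = 52.7 m³/s. P = γ·Q·ΔE = 9.81 × 52.7 × 2.34 = 1212 kW.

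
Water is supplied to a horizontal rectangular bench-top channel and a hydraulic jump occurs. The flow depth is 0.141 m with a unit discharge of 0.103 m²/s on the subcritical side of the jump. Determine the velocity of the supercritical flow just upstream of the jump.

V₁ = 1.43 m/s

V₂ = q/y₂ = 0.103/0.141 = 0.730 m/s; Fr₂ = V₂/√(g·y₂) = 0.621.
Applying the sequent-depth relation in reverse, y₁/y₂ = ½[√(1 + 8Fr₂²) − 1] = ½[√4.086 − 1] = 0.511.
y₁ = 0.511 × 0.141 = 0.0720 m.
V₁ = q/y₁ = 0.103/0.0720 = 1.43 m/s.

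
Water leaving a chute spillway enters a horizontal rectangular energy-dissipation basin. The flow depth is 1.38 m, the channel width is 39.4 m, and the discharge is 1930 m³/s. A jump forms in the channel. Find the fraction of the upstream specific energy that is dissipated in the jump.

ΔE/E₁ = 0.718 (71.8%)

q = Q/b = 1930/39.4 = 49.0 m²/s; V₁ = q/y₁ = 35.5 m/s. Fr₁ = V₁/√(g·y₁) = 9.65.
Bélanger equation: y₂/y₁ = ½[√(1 + 8Fr₁²) − 1] = ½[√745.6 − 1] = 13.2.
y₂ = 13.2 × 1.38 = 18.2 m.
E₁ = y₁ + V₁²/2g = 65.6 m. ΔE = (y₂ − y₁)³/(4y₁y₂) = 47.1 m. ΔE/E₁ = 47.1/65.6 = 0.718.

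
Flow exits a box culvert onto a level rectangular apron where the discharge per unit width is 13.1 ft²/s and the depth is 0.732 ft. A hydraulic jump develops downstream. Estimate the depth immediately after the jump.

y₂ = 3.47 ft

V₁ = q/y₁ = 13.1/0.732 = 17.9 ft/s. Fr₁ = V₁/√(g·y₁) = 17.9/√(32.2×0.732) = 3.69.
Conjugate-depth relation: y₂/y₁ = ½[√(1 + 8Fr₁²) − 1] = ½[√109.7 − 1] = 4.74.
y₂ = 4.74 × 0.732 = 3.47 ft.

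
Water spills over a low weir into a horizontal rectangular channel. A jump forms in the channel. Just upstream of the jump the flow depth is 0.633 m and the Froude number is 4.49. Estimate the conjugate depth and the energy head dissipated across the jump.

Fr₁ = 4.49 (given).
Sequent-depth ratio: y₂/y₁ = ½[√(1 + 8Fr₁²) − 1] = ½[√162.3 − 1] = 5.87.
y₂ = 5.87 × 0.633 = 3.72 m.
V₁ = Fr₁·√(g·y₁) = 4.49×√(9.81×0.633) = 11.2 m/s; q = V₁·y₁ = 7.08 m²/s. V₂ = q/y₂ = 7.08/3.72 = 1.91 m/s. E₁ = y₁ + V₁²/2g = 7.01 m; E₂ = y₂ + V₂²/2g = 3.90 m. ΔE = E₁ − E₂ = 3.11 m.

y₂ = 3.72 m; ΔE = 3.11 m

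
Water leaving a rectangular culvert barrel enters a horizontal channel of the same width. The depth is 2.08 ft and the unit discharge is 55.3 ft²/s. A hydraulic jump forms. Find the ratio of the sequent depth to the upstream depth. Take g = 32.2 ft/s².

y₂/y₁ = 4.12

V₁ = q/y₁ = 55.3/2.08 = 26.6 ft/s. Fr₁ = V₁/√(g·y₁) = 26.6/√(32.2×2.08) = 3.25.
Conjugate-depth relation: y₂/y₁ = ½[√(1 + 8Fr₁²) − 1] = ½[√85.43 − 1] = 4.12.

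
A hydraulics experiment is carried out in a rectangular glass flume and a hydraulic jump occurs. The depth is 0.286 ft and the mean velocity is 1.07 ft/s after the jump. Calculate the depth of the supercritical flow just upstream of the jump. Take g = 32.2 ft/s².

Fr₂ = V₂/√(g·y₂) = 1.07/√(32.2×0.286) = 0.353.
Applying the sequent-depth relation in reverse, y₁/y₂ = ½[√(1 + 8Fr₂²) − 1] = ½[√1.995 − 1] = 0.206.
y₁ = 0.206 × 0.286 = 0.0590 ft.

y₁ = 0.0590 ft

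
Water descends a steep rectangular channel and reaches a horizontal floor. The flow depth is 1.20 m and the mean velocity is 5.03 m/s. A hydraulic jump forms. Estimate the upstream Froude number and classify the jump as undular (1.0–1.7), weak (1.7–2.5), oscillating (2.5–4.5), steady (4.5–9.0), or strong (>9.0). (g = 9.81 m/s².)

Fr₁ = 1.47; undular jump

Fr₁ = V₁/√(g·y₁) = 5.03/√(9.81×1.20) = 1.47.
Fr₁ = 1.47 lies in the undular range.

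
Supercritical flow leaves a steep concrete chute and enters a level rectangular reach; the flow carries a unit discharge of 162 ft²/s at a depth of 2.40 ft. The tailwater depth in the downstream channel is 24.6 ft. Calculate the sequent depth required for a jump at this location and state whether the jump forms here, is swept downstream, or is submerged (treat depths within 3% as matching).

y₂ = 24.9 ft; the jump forms here

V₁ = q/y₁ = 162/2.40 = 67.5 ft/s. Fr₁ = V₁/√(g·y₁) = 67.5/√(32.2×2.40) = 7.68.
Bélanger equation: y₂/y₁ = ½[√(1 + 8Fr₁²) − 1] = ½[√472.7 − 1] = 10.4.
y₂ = 10.4 × 2.40 = 24.9 ft.
Tailwater y_tw = 24.6 ft: y_tw ≈ y₂, so the jump forms here.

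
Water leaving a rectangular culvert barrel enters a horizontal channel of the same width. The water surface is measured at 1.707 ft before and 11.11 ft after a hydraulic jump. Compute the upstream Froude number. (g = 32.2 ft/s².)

For a rectangular channel the momentum equation gives q² = ½·g·y₁·y₂·(y₁ + y₂) = ½×32.2×1.707×11.11×12.82 = 3913.
q = √3913 = 62.56 ft²/s.
V₁ = q/y₁ = 36.65 ft/s; Fr₁ = V₁/√(g·y₁) = 4.943.

Fr₁ = 4.943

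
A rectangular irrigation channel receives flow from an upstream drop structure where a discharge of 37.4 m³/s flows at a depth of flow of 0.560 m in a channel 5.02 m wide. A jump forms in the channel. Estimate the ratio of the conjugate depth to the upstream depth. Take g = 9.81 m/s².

y₂/y₁ = 7.54

q = Q/b = 37.4/5.02 = 7.45 m²/s; V₁ = q/y₁ = 13.3 m/s. Fr₁ = V₁/√(g·y₁) = 5.68.
Bélanger equation: y₂/y₁ = ½[√(1 + 8Fr₁²) − 1] = ½[√258.7 − 1] = 7.54.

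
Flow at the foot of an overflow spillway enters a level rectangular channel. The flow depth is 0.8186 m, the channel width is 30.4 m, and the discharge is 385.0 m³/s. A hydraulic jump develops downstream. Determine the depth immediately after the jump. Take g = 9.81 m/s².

y₂ = 5.924 m

q = Q/b = 385.0/30.4 = 12.66 m²/s; V₁ = q/y₁ = 15.47 m/s. Fr₁ = V₁/√(g·y₁) = 5.459.
Bélanger equation: y₂/y₁ = ½[√(1 + 8Fr₁²) − 1] = ½[√239.44 − 1] = 7.237.
y₂ = 7.237 × 0.8186 = 5.924 m.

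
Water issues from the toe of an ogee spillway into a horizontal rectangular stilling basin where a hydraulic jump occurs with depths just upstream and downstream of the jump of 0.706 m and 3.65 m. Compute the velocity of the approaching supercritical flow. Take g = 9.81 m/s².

V₁ = 10.5 m/s

For a rectangular channel the momentum equation gives q² = ½·g·y₁·y₂·(y₁ + y₂) = ½×9.81×0.706×3.65×4.36 = 55.1.
q = √55.1 = 7.42 m²/s.
V₁ = q/y₁ = 7.42/0.706 = 10.5 m/s.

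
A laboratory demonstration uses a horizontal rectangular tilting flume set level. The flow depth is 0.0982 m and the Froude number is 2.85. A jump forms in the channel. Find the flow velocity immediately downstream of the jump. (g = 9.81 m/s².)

V₂ = 0.785 m/s

Fr₁ = 2.85 (given).
Sequent-depth ratio: y₂/y₁ = ½[√(1 + 8Fr₁²) − 1] = ½[√65.98 − 1] = 3.56.
y₂ = 3.56 × 0.0982 = 0.350 m.
V₁ = Fr₁·√(g·y₁) = 2.85×√(9.81×0.0982) = 2.80 m/s; q = V₁·y₁ = 0.275 m²/s.
V₂ = q/y₂ = 0.275/0.350 = 0.785 m/s.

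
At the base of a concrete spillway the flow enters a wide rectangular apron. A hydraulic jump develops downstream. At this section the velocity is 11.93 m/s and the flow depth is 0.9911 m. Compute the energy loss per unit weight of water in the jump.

ΔE = 3.057 m

Fr₁ = V₁/√(g·y₁) = 11.93/√(9.81×0.9911) = 3.826.
Sequent-depth ratio: y₂/y₁ = ½[√(1 + 8Fr₁²) − 1] = ½[√118.11 − 1] = 4.934.
y₂ = 4.934 × 0.9911 = 4.890 m.
q = V₁·y₁ = 11.93 × 0.9911 = 11.82 m²/s. V₂ = q/y₂ = 11.82/4.890 = 2.418 m/s. E₁ = y₁ + V₁²/2g = 8.245 m; E₂ = y₂ + V₂²/2g = 5.188 m. ΔE = E₁ − E₂ = 3.057 m.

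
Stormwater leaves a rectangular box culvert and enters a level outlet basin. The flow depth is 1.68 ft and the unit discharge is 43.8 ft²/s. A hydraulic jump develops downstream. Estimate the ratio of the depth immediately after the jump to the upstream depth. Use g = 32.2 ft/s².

V₁ = q/y₁ = 43.8/1.68 = 26.1 ft/s. Fr₁ = V₁/√(g·y₁) = 26.1/√(32.2×1.68) = 3.54.
Bélanger equation: y₂/y₁ = ½[√(1 + 8Fr₁²) − 1] = ½[√101.5 − 1] = 4.54.

y₂/y₁ = 4.54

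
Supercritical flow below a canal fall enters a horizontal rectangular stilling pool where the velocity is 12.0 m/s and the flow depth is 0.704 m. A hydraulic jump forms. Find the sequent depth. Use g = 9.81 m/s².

Fr₁ = V₁/√(g·y₁) = 12.0/√(9.81×0.704) = 4.57.
Conjugate-depth relation: y₂/y₁ = ½[√(1 + 8Fr₁²) − 1] = ½[√167.8 − 1] = 5.98.
y₂ = 5.98 × 0.704 = 4.21 m.

y₂ = 4.21 m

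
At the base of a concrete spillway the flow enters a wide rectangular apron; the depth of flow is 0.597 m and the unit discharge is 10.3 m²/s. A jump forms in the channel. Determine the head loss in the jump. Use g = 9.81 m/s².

ΔE = 9.88 m

V₁ = q/y₁ = 10.3/0.597 = 17.3 m/s. Fr₁ = V₁/√(g·y₁) = 17.3/√(9.81×0.597) = 7.13.
Conjugate-depth relation: y₂/y₁ = ½[√(1 + 8Fr₁²) − 1] = ½[√407.6 − 1] = 9.59.
y₂ = 9.59 × 0.597 = 5.73 m.
Head loss: ΔE = (y₂ − y₁)³/(4y₁y₂) = (5.73 − 0.597)³/(4×0.597×5.73) = 135/13.7 = 9.88 m.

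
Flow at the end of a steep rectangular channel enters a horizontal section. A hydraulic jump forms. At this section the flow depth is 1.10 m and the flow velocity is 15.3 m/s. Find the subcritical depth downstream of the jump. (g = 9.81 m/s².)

Fr₁ = V₁/√(g·y₁) = 15.3/√(9.81×1.10) = 4.66.
From the momentum equation for a rectangular channel, y₂/y₁ = ½[√(1 + 8Fr₁²) − 1] = ½[√174.5 − 1] = 6.11.
y₂ = 6.11 × 1.10 = 6.72 m.

y₂ = 6.72 m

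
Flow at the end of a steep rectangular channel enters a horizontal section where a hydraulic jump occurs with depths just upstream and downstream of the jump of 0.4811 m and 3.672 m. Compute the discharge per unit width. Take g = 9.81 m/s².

For a rectangular channel the momentum equation gives q² = ½·g·y₁·y₂·(y₁ + y₂) = ½×9.81×0.4811×3.672×4.153 = 35.99.
q = √35.99 = 5.999 m²/s.

q = 5.999 m²/s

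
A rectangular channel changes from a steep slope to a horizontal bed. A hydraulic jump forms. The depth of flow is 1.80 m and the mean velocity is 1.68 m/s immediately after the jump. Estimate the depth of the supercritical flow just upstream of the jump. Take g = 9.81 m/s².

y₁ = 0.459 m

Fr₂ = V₂/√(g·y₂) = 1.68/√(9.81×1.80) = 0.400.
From the momentum equation (using Fr₂), y₁/y₂ = ½[√(1 + 8Fr₂²) − 1] = ½[√2.279 − 1] = 0.255.
y₁ = 0.255 × 1.80 = 0.459 m.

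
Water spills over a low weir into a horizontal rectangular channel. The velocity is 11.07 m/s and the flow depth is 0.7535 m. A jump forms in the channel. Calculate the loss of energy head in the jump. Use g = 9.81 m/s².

Fr₁ = V₁/√(g·y₁) = 11.07/√(9.81×0.7535) = 4.072.
Conjugate-depth relation: y₂/y₁ = ½[√(1 + 8Fr₁²) − 1] = ½[√133.63 − 1] = 5.280.
y₂ = 5.280 × 0.7535 = 3.978 m.
q = V₁·y₁ = 11.07 × 0.7535 = 8.341 m²/s. V₂ = q/y₂ = 8.341/3.978 = 2.097 m/s. E₁ = y₁ + V₁²/2g = 6.999 m; E₂ = y₂ + V₂²/2g = 4.202 m. ΔE = E₁ − E₂ = 2.797 m.

ΔE = 2.797 m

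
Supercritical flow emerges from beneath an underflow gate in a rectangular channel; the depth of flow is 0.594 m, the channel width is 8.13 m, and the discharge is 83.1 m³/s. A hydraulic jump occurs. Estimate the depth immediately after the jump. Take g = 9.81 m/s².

y₂ = 5.70 m

q = Q/b = 83.1/8.13 = 10.2 m²/s; V₁ = q/y₁ = 17.2 m/s. Fr₁ = V₁/√(g·y₁) = 7.13.
Sequent-depth ratio: y₂/y₁ = ½[√(1 + 8Fr₁²) − 1] = ½[√407.5 − 1] = 9.59.
y₂ = 9.59 × 0.594 = 5.70 m.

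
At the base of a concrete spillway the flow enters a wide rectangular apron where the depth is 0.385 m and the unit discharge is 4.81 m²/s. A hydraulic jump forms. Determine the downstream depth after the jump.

V₁ = q/y₁ = 4.81/0.385 = 12.5 m/s. Fr₁ = V₁/√(g·y₁) = 12.5/√(9.81×0.385) = 6.43.
Conjugate-depth relation: y₂/y₁ = ½[√(1 + 8Fr₁²) − 1] = ½[√331.6 − 1] = 8.61.
y₂ = 8.61 × 0.385 = 3.31 m.

y₂ = 3.31 m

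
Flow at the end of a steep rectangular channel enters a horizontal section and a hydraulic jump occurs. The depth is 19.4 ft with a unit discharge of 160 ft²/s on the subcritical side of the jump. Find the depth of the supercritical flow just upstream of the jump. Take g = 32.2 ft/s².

y₁ = 3.57 ft

V₂ = q/y₂ = 160/19.4 = 8.25 ft/s; Fr₂ = V₂/√(g·y₂) = 0.330.
The Bélanger relation is symmetric: y₁/y₂ = ½[√(1 + 8Fr₂²) − 1] = ½[√1.871 − 1] = 0.184.
y₁ = 0.184 × 19.4 = 3.57 ft.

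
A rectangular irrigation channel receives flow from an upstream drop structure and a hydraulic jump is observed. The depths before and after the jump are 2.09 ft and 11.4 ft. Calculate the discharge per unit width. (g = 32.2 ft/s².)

For a rectangular channel the momentum equation gives q² = ½·g·y₁·y₂·(y₁ + y₂) = ½×32.2×2.09×11.4×13.5 = 5175.
q = √5175 = 71.9 ft²/s.

q = 71.9 ft²/s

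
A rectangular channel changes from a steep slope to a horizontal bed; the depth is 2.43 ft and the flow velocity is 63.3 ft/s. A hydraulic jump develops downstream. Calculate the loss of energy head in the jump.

ΔE = 40.6 ft

Fr₁ = V₁/√(g·y₁) = 63.3/√(32.2×2.43) = 7.16.
By Bélanger, y₂/y₁ = ½[√(1 + 8Fr₁²) − 1] = ½[√410.7 − 1] = 9.63.
y₂ = 9.63 × 2.43 = 23.4 ft.
Head loss: ΔE = (y₂ − y₁)³/(4y₁y₂) = (23.4 − 2.43)³/(4×2.43×23.4) = 9231/228 = 40.6 ft.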